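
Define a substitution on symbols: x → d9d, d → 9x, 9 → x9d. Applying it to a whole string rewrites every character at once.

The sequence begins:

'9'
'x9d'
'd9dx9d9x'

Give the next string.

9xx9d9xd9dx9d9xx9dd9d

Expanding d9dx9d9x: d→9x, 9→x9d, d→9x, x→d9d, 9→x9d, d→9x, 9→x9d, x→d9d. Concatenated: 9x x9d 9x d9d x9d 9x x9d d9d.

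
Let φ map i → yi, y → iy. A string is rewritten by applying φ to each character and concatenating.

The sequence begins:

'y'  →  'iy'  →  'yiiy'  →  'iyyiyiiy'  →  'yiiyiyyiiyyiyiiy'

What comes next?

iyyiyiiyyiiyiyyiyiiyiyyiiyyiyiiy

φ(yiiyiyyiiyyiyiiy) expands symbol-by-symbol to iy yi yi iy yi iy iy yi yi iy iy yi iy yi yi iy; joining the 16 pieces gives the next term.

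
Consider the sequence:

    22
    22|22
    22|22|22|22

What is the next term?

22|22|22|22|22|22|22|22

s(k+1) = s(k)·|·s(k) — each term doubles the last with '|' between the halves.
One more doubling of 22|22|22|22 gives the answer.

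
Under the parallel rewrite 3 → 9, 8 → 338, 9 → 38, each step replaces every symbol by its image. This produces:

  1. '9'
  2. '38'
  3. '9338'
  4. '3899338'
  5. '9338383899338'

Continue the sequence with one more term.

389933893389338383899338

φ(9338383899338) expands symbol-by-symbol to 38 9 9 338 9 338 9 338 38 38 9 9 338; joining the 13 pieces gives the next term.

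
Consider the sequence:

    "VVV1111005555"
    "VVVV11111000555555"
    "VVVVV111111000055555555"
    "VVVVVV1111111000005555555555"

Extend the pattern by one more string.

Each string has the form V^{n+1} 1^{n+2} 0^{n} 5^{2n}, where the shown terms are n = 2, 3, 4, 5.
For the next term, n = 6, so the run lengths are 7, 8, 6, 12.

VVVVVVV11111111000000555555555555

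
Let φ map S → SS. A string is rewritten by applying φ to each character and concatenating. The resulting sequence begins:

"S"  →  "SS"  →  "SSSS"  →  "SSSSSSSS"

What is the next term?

Expanding SSSSSSSS: S→SS, S→SS, S→SS, S→SS, S→SS, S→SS, S→SS, S→SS. Concatenated: SS SS SS SS SS SS SS SS.

SSSSSSSSSSSSSSSS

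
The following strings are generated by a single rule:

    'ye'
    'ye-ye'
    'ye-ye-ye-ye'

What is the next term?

ye-ye-ye-ye-ye-ye-ye-ye

s(k+1) = s(k)·-·s(k) — each term doubles the last with '-' between the halves.
So the next term is two copies of ye-ye-ye-ye with '-' between the halves.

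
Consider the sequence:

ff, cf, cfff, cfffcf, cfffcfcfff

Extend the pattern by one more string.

cfffcfcfffcfffcf

Each term (from the third on) is the previous term followed by the one before it: term 3 = cf·ff = cfff.
The next term joins cfffcfcfff and cfffcf.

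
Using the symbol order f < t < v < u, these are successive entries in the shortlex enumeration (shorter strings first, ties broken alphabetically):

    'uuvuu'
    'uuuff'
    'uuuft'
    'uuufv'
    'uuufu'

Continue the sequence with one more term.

The successor of uuufu increments the rightmost position that isn't already u and resets every position after it to f.

uuutf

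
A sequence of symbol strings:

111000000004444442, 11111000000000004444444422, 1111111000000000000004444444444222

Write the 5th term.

11111111111000000000000000000004444444444444422222

Reading off run lengths: 1 runs 3, 5, 7; 0 runs 8, 11, 14; 4 runs 6, 8, 10; 2 runs 1, 2, 3 — each is linear in n, where the shown terms are n = 2, 3, 4.
For term 5, n = 6, so the run lengths are 11, 20, 14, 5.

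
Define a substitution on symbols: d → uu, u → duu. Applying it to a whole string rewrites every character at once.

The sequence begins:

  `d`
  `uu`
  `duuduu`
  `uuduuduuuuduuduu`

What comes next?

Replace each of the 16 characters of uuduuduuuuduuduu in place — duu duu uu duu duu uu duu duu duu duu uu duu duu uu duu duu — and concatenate.

duuduuuuduuduuuuduuduuduuduuuuduuduuuuduuduu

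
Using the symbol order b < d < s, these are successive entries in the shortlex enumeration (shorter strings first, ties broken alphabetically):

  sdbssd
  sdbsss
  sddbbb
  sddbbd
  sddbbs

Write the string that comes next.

Find the rightmost character of sddbbs below s, bump it to the next letter, and reset everything to its right to b.

sddbdb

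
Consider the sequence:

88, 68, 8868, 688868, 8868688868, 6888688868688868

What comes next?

88686888686888688868688868

From term 3 onward, concatenate the second-to-last term with the last: 88·68 = 8868, 68·8868 = 688868, …
So term 7 is 8868688868·6888688868688868.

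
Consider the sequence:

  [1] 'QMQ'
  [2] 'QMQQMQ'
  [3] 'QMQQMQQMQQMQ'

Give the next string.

Every step duplicates the string.
So the next term is two copies of QMQQMQQMQQMQ.

QMQQMQQMQQMQQMQQMQQMQQMQ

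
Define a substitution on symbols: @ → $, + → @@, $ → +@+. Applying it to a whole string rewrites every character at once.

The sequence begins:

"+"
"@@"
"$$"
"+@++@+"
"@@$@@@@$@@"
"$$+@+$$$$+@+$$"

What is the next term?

Replace each of the 14 characters of $$+@+$$$$+@+$$ in place — +@+ +@+ @@ $ @@ +@+ +@+ +@+ +@+ @@ $ @@ +@+ +@+ — and concatenate.

+@++@+@@$@@+@++@++@++@+@@$@@+@++@+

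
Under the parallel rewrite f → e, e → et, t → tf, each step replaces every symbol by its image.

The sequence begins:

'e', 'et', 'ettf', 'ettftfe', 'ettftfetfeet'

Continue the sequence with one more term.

Expanding ettftfetfeet: e→et, t→tf, t→tf, f→e, t→tf, f→e, e→et, t→tf, f→e, e→et, e→et, t→tf. Concatenated: et tf tf e tf e et tf e et et tf.

ettftfetfeettfeetettf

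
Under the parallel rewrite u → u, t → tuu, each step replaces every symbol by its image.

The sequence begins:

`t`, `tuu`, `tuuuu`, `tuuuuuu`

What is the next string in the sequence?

Rewriting each symbol of tuuuuuu: t→tuu, u→u, u→u, u→u, u→u, u→u, u→u, which concatenates to tuu u u u u u u.

tuuuuuuuu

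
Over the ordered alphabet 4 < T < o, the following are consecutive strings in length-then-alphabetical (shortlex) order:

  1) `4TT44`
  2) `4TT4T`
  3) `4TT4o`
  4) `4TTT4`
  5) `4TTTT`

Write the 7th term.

4TTo4

Advancing 2 positions from 4TTTT through 4TTTT → 4TTTo reaches term 7.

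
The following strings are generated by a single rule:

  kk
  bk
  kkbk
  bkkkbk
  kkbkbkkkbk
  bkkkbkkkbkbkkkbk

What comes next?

kkbkbkkkbkbkkkbkkkbkbkkkbk

Each term (from the third on) is the two preceding terms concatenated in order: term 3 = kk·bk = kkbk.
The next term joins kkbkbkkkbk and bkkkbkkkbkbkkkbk.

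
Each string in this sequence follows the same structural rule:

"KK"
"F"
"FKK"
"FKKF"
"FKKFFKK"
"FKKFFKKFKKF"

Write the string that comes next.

This is a Fibonacci-style word recurrence s(k) = s(k−1)·s(k−2): e.g. F·KK = FKK.
The next term joins FKKFFKKFKKF and FKKFFKK.

FKKFFKKFKKFFKKFFKK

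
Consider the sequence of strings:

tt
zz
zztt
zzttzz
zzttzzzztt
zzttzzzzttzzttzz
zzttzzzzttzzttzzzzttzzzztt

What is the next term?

From term 3 onward, concatenate the last term with the second-to-last: zz·tt = zztt, zztt·zz = zzttzz, …
The next term joins zzttzzzzttzzttzzzzttzzzztt and zzttzzzzttzzttzz.

zzttzzzzttzzttzzzzttzzzzttzzttzzzzttzzttzz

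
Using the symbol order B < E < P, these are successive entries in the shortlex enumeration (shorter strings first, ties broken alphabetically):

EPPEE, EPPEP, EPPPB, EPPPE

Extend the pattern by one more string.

Treat EPPPE as a base-3 numeral over the given alphabet and add one, carrying through any trailing P's.

EPPPP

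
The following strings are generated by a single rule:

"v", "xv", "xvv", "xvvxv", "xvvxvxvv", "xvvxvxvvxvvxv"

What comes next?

Each term (from the third on) is the previous term followed by the one before it: term 3 = xv·v = xvv.
So term 7 is xvvxvxvvxvvxv·xvvxvxvv.

xvvxvxvvxvvxvxvvxvxvv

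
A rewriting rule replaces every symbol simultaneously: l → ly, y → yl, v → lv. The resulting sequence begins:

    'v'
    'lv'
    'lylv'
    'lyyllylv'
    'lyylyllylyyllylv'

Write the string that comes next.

Replace each of the 16 characters of lyylyllylyyllylv in place — ly yl yl ly yl ly ly yl ly yl yl ly ly yl ly lv — and concatenate.

lyylyllyyllylyyllyylyllylyyllylv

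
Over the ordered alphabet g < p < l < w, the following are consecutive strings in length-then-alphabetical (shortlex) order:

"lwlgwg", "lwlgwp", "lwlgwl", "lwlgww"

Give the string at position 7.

lwlpgl

Stepping forward 3 times from lwlgww: lwlgww → lwlpgg → lwlpgp, then the target.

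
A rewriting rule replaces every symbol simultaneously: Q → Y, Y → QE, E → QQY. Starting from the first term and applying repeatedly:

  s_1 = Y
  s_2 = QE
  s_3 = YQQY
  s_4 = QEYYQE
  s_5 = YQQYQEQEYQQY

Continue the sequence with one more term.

QEYYQEYQQYYQQYQEYYQE

Apply φ to YQQYQEQEYQQY symbol by symbol: Y→QE, Q→Y, Q→Y, Y→QE, Q→Y, E→QQY, Q→Y, E→QQY, Y→QE, Q→Y, Q→Y, Y→QE; joined: QE Y Y QE Y QQY Y QQY QE Y Y QE.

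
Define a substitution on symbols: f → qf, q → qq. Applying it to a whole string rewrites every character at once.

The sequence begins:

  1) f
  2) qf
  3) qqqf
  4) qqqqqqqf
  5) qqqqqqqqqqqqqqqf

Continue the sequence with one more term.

Rewriting the 16 symbols of qqqqqqqqqqqqqqqf one by one yields qq qq qq qq qq qq qq qq qq qq qq qq qq qq qq qf; concatenated:

qqqqqqqqqqqqqqqqqqqqqqqqqqqqqqqf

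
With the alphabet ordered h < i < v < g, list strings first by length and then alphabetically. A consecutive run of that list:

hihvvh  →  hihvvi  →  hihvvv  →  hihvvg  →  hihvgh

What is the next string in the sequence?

hihvgi

The successor of hihvgh increments the rightmost position that isn't already g and resets every position after it to h.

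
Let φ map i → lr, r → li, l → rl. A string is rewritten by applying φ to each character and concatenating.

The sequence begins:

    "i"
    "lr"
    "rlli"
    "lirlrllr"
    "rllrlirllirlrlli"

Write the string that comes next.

lirlrllirllrlirlrllrlirllirlrllr

Replace each of the 16 characters of rllrlirllirlrlli in place — li rl rl li rl lr li rl rl lr li rl li rl rl lr — and concatenate.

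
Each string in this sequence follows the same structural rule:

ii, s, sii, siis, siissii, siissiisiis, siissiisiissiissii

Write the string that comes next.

siissiisiissiissiisiissiisiis

From term 3 onward, concatenate the last term with the second-to-last: s·ii = sii, sii·s = siis, …
The next term joins siissiisiissiissii and siissiisiis.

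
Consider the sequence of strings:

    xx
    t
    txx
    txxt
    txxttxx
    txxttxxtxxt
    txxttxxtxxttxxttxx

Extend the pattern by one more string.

From term 3 onward, concatenate the last term with the second-to-last: t·xx = txx, txx·t = txxt, …
The next term joins txxttxxtxxttxxttxx and txxttxxtxxt.

txxttxxtxxttxxttxxtxxttxxtxxt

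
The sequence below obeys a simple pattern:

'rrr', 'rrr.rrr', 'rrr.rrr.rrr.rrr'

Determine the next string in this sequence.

Each string is two copies of the previous one joined by '.'.
So the next term is two copies of rrr.rrr.rrr.rrr with '.' between the halves.

rrr.rrr.rrr.rrr.rrr.rrr.rrr.rrr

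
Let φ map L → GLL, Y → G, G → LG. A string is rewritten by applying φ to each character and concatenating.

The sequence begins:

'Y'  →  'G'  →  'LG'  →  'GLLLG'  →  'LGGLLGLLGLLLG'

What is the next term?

Replace each of the 13 characters of LGGLLGLLGLLLG in place — GLL LG LG GLL GLL LG GLL GLL LG GLL GLL GLL LG — and concatenate.

GLLLGLGGLLGLLLGGLLGLLLGGLLGLLGLLLG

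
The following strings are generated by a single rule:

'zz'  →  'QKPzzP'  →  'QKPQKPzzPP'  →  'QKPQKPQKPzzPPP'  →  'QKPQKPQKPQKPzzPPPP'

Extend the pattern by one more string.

Every step adds QKP to the front and P to the end of the previous string.
Applying this once more to QKPQKPQKPQKPzzPPPP:

QKPQKPQKPQKPQKPzzPPPPP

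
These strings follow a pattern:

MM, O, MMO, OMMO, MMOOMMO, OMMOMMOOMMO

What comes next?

Each term (from the third on) is the two preceding terms concatenated in order: term 3 = MM·O = MMO.
So term 7 is MMOOMMO·OMMOMMOOMMO.

MMOOMMOOMMOMMOOMMO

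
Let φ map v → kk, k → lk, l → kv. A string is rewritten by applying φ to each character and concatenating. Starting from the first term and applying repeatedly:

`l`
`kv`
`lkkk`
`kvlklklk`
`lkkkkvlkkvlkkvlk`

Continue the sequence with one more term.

φ(lkkkkvlkkvlkkvlk) expands symbol-by-symbol to kv lk lk lk lk kk kv lk lk kk kv lk lk kk kv lk; joining the 16 pieces gives the next term.

kvlklklklkkkkvlklkkkkvlklkkkkvlk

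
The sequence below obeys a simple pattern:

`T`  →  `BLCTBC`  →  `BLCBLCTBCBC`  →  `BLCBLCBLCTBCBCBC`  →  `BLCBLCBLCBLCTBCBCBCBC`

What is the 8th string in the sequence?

Every step adds BLC to the front and BC to the end of the previous string.
From BLCBLCBLCBLCTBCBCBCBC, 3 further steps: BLCBLCBLCBLCTBCBCBCBC → BLCBLCBLCBLCBLCTBCBCBCBCBC → BLCBLCBLCBLCBLCBLCTBCBCBCBCBCBC → (answer).

BLCBLCBLCBLCBLCBLCBLCTBCBCBCBCBCBCBC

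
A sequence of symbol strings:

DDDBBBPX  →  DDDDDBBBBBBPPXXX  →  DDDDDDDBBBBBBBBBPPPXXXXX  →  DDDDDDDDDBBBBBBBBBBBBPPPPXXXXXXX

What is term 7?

The n-th term is 2n+1 D's then 3n B's then n P's then 2n-1 X's (n = 1, 2, …).
For term 7, n = 7, so the run lengths are 15, 21, 7, 13.

DDDDDDDDDDDDDDDBBBBBBBBBBBBBBBBBBBBBPPPPPPPXXXXXXXXXXXXX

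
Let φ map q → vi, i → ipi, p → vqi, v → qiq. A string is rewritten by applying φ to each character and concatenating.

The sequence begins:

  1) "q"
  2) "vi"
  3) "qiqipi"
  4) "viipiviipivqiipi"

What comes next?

Rewriting the 16 symbols of viipiviipivqiipi one by one yields qiq ipi ipi vqi ipi qiq ipi ipi vqi ipi qiq vi ipi ipi vqi ipi; concatenated:

qiqipiipivqiipiqiqipiipivqiipiqiqviipiipivqiipi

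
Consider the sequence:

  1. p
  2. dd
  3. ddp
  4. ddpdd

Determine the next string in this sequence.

This is a Fibonacci-style word recurrence s(k) = s(k−1)·s(k−2): e.g. dd·p = ddp.
The next term joins ddpdd and ddp.

ddpddddp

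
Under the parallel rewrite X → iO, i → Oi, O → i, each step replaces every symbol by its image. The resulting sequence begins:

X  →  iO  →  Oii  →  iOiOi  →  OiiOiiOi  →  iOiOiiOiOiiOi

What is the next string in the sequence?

φ(iOiOiiOiOiiOi) expands symbol-by-symbol to Oi i Oi i Oi Oi i Oi i Oi Oi i Oi; joining the 13 pieces gives the next term.

OiiOiiOiOiiOiiOiOiiOi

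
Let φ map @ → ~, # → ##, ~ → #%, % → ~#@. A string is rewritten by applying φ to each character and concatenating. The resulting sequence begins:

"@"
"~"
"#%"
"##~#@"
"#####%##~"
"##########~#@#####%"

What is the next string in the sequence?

#####################%##~##########~#@

φ(##########~#@#####%) expands symbol-by-symbol to ## ## ## ## ## ## ## ## ## ## #% ## ~ ## ## ## ## ## ~#@; joining the 19 pieces gives the next term.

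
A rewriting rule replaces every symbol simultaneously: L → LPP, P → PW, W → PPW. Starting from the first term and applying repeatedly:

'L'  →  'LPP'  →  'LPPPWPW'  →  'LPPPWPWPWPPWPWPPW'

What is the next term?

LPPPWPWPWPPWPWPPWPWPPWPWPWPPWPWPPWPWPWPPW

Applying the rule to each of the 17 symbols of LPPPWPWPWPPWPWPPW gives the pieces LPP PW PW PW PPW PW PPW PW PPW PW PW PPW PW PPW PW PW PPW, which concatenate to the answer.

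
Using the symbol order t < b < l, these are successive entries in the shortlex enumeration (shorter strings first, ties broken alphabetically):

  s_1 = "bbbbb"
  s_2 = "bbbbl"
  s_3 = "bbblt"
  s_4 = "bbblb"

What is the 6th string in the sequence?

bbltt

Advancing 2 positions from bbblb through bbblb → bbbll reaches term 6.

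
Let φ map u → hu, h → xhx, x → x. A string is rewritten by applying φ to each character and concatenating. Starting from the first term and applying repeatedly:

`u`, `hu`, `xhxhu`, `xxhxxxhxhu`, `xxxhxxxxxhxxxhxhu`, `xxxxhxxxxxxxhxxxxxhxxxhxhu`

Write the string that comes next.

xxxxxhxxxxxxxxxhxxxxxxxhxxxxxhxxxhxhu

Replace each of the 26 characters of xxxxhxxxxxxxhxxxxxhxxxhxhu in place — x x x x xhx x x x x x x x xhx x x x x x xhx x x x xhx x xhx hu — and concatenate.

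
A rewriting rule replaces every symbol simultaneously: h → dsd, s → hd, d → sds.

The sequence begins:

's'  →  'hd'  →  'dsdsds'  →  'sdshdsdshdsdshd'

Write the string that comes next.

Applying the rule to each of the 15 symbols of sdshdsdshdsdshd gives the pieces hd sds hd dsd sds hd sds hd dsd sds hd sds hd dsd sds, which concatenate to the answer.

hdsdshddsdsdshdsdshddsdsdshdsdshddsdsds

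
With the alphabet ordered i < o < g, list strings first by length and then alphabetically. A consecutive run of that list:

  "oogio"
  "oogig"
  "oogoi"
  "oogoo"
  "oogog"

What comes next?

Find the rightmost character of oogog below g, bump it to the next letter, and reset everything to its right to i.

ooggi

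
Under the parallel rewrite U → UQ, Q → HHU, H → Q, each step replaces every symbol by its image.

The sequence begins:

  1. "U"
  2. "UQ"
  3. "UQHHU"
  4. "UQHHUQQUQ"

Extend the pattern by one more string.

Expanding UQHHUQQUQ: U→UQ, Q→HHU, H→Q, H→Q, U→UQ, Q→HHU, Q→HHU, U→UQ, Q→HHU. Concatenated: UQ HHU Q Q UQ HHU HHU UQ HHU.

UQHHUQQUQHHUHHUUQHHU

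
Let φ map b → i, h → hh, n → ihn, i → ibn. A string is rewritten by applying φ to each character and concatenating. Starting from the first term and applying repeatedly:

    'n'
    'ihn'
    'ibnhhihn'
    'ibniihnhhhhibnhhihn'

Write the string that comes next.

ibniihnibnibnhhihnhhhhhhhhibniihnhhhhibnhhihn

φ(ibniihnhhhhibnhhihn) expands symbol-by-symbol to ibn i ihn ibn ibn hh ihn hh hh hh hh ibn i ihn hh hh ibn hh ihn; joining the 19 pieces gives the next term.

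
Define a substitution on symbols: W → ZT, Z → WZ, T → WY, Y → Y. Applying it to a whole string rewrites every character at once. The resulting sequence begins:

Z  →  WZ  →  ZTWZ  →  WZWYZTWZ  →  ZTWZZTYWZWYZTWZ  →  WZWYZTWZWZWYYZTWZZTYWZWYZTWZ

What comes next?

Applying the rule to each of the 28 symbols of WZWYZTWZWZWYYZTWZZTYWZWYZTWZ gives the pieces ZT WZ ZT Y WZ WY ZT WZ ZT WZ ZT Y Y WZ WY ZT WZ WZ WY Y ZT WZ ZT Y WZ WY ZT WZ, which concatenate to the answer.

ZTWZZTYWZWYZTWZZTWZZTYYWZWYZTWZWZWYYZTWZZTYWZWYZTWZ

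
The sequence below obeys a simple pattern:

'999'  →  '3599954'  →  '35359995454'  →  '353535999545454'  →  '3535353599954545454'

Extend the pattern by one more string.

Each term wraps the previous one in 35 on the left and 54 on the right.
Applying this once more to 3535353599954545454:

35353535359995454545454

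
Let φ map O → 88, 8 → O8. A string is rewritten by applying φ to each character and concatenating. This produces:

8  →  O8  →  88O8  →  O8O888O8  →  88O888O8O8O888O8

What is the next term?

φ(88O888O8O8O888O8) expands symbol-by-symbol to O8 O8 88 O8 O8 O8 88 O8 88 O8 88 O8 O8 O8 88 O8; joining the 16 pieces gives the next term.

O8O888O8O8O888O888O888O8O8O888O8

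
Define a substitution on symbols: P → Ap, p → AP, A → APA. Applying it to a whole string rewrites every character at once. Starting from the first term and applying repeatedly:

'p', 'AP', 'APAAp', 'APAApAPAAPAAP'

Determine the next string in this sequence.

APAApAPAAPAAPAPAApAPAAPAApAPAAPAAp

Replace each of the 13 characters of APAApAPAAPAAP in place — APA Ap APA APA AP APA Ap APA APA Ap APA APA Ap — and concatenate.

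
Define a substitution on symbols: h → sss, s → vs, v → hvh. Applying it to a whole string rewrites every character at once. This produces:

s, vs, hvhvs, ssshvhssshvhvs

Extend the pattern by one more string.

Replace each of the 14 characters of ssshvhssshvhvs in place — vs vs vs sss hvh sss vs vs vs sss hvh sss hvh vs — and concatenate.

vsvsvsssshvhsssvsvsvsssshvhssshvhvs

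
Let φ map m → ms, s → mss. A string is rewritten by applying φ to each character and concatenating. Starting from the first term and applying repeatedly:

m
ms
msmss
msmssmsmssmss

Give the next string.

msmssmsmssmssmsmssmsmssmssmsmssmss

Applying the rule to each of the 13 symbols of msmssmsmssmss gives the pieces ms mss ms mss mss ms mss ms mss mss ms mss mss, which concatenate to the answer.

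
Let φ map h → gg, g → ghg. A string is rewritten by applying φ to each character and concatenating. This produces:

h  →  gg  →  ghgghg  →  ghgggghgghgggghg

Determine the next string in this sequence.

ghgggghgghgghgghgggghgghgggghgghgghgghgggghg

Applying the rule to each of the 16 symbols of ghgggghgghgggghg gives the pieces ghg gg ghg ghg ghg ghg gg ghg ghg gg ghg ghg ghg ghg gg ghg, which concatenate to the answer.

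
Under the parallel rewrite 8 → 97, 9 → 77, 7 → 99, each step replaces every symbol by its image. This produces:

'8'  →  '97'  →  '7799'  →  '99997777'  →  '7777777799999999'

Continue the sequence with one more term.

99999999999999997777777777777777

φ(7777777799999999) expands symbol-by-symbol to 99 99 99 99 99 99 99 99 77 77 77 77 77 77 77 77; joining the 16 pieces gives the next term.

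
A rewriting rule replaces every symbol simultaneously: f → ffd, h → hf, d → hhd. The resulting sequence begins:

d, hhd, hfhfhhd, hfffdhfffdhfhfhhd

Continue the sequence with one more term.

Rewriting the 17 symbols of hfffdhfffdhfhfhhd one by one yields hf ffd ffd ffd hhd hf ffd ffd ffd hhd hf ffd hf ffd hf hf hhd; concatenated:

hfffdffdffdhhdhfffdffdffdhhdhfffdhfffdhfhfhhd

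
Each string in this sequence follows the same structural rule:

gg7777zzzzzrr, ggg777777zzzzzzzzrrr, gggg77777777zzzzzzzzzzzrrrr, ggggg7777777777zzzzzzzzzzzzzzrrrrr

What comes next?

gggggg777777777777zzzzzzzzzzzzzzzzzrrrrrr

Reading off run lengths: g runs 2, 3, 4, 5; 7 runs 4, 6, 8, 10; z runs 5, 8, 11, 14; r runs 2, 3, 4, 5 — each is linear in n, where the shown terms are n = 2, 3, 4, 5.
Setting n = 6 gives 6, 12, 17, 6 characters in each block.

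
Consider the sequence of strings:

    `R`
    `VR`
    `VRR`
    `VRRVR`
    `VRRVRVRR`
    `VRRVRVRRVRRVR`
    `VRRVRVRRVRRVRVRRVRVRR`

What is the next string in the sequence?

VRRVRVRRVRRVRVRRVRVRRVRRVRVRRVRRVR

Each term (from the third on) is the previous term followed by the one before it: term 3 = VR·R = VRR.
The next term joins VRRVRVRRVRRVRVRRVRVRR and VRRVRVRRVRRVR.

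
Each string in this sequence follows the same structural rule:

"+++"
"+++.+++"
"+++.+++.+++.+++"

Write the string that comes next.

+++.+++.+++.+++.+++.+++.+++.+++

Each string is two copies of the previous one joined by '.'.
So the next term is two copies of +++.+++.+++.+++ with '.' between the halves.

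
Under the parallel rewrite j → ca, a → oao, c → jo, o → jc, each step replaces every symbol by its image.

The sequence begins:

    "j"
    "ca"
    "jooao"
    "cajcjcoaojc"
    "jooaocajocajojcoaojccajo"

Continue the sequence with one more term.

cajcjcoaojcjooaocajcjooaocajccajojcoaojccajojooaocajc

Replace each of the 24 characters of jooaocajocajojcoaojccajo in place — ca jc jc oao jc jo oao ca jc jo oao ca jc ca jo jc oao jc ca jo jo oao ca jc — and concatenate.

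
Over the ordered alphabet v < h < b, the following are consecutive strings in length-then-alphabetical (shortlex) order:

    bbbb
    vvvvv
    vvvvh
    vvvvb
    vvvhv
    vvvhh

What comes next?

The successor of vvvhh increments the rightmost position that isn't already b and resets every position after it to v.

vvvhb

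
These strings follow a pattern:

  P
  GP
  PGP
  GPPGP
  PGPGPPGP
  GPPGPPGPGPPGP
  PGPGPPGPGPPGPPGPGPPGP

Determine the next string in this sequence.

From term 3 onward, concatenate the second-to-last term with the last: P·GP = PGP, GP·PGP = GPPGP, …
The next term joins GPPGPPGPGPPGP and PGPGPPGPGPPGPPGPGPPGP.

GPPGPPGPGPPGPPGPGPPGPGPPGPPGPGPPGP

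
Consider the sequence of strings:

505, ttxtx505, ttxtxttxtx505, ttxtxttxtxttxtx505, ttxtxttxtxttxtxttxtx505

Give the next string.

Each term is the previous one with ttxtx prepended.
Applying this once more to ttxtxttxtxttxtxttxtx505:

ttxtxttxtxttxtxttxtxttxtx505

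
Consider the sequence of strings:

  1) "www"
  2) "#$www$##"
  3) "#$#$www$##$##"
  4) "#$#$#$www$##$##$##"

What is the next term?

s(k+1) = #$·s(k)·$##, so each term gains #$ as a prefix and $## as a suffix.
So the next term is #$·#$#$#$www$##$##$##·$##.

#$#$#$#$www$##$##$##$##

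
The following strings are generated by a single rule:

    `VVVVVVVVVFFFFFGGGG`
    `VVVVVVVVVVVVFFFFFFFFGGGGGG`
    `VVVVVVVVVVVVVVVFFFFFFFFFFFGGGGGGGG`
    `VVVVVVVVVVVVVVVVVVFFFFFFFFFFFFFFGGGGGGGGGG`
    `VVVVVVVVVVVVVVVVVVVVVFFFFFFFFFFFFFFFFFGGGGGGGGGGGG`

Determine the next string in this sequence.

VVVVVVVVVVVVVVVVVVVVVVVVFFFFFFFFFFFFFFFFFFFFGGGGGGGGGGGGGG

Reading off run lengths: V runs 9, 12, 15, 18, 21; F runs 5, 8, 11, 14, 17; G runs 4, 6, 8, 10, 12 — each is linear in n, where the shown terms are n = 2, 3, 4, 5, 6.
Setting n = 7 gives 24, 20, 14 characters in each block.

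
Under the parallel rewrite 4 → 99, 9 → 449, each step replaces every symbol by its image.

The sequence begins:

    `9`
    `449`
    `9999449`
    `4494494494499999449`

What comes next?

Rewriting the 19 symbols of 4494494494499999449 one by one yields 99 99 449 99 99 449 99 99 449 99 99 449 449 449 449 449 99 99 449; concatenated:

99994499999449999944999994494494494494499999449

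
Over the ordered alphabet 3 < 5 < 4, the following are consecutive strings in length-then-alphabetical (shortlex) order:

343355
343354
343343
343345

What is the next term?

343344

Find the rightmost character of 343345 below 4, bump it to the next letter, and reset everything to its right to 3.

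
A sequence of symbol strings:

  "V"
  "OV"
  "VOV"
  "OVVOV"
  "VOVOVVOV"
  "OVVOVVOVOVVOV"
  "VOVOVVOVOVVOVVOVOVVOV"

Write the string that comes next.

OVVOVVOVOVVOVVOVOVVOVOVVOVVOVOVVOV

From term 3 onward, concatenate the second-to-last term with the last: V·OV = VOV, OV·VOV = OVVOV, …
The next term joins OVVOVVOVOVVOV and VOVOVVOVOVVOVVOVOVVOV.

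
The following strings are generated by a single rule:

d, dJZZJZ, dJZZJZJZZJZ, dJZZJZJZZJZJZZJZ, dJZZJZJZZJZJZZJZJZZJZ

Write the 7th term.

Each term is the previous one with JZZJZ appended.
From dJZZJZJZZJZJZZJZJZZJZ, 2 further steps: dJZZJZJZZJZJZZJZJZZJZ → dJZZJZJZZJZJZZJZJZZJZJZZJZ → (answer).

dJZZJZJZZJZJZZJZJZZJZJZZJZJZZJZ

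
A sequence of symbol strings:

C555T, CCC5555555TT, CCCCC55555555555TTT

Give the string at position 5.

Reading off run lengths: C runs 1, 3, 5; 5 runs 3, 7, 11; T runs 1, 2, 3 — each is linear in n (n = 1, 2, …).
Setting n = 5 gives 9, 19, 5 characters in each block.

CCCCCCCCC5555555555555555555TTTTT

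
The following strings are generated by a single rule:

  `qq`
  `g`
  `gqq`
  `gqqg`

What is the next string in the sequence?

This is a Fibonacci-style word recurrence s(k) = s(k−1)·s(k−2): e.g. g·qq = gqq.
The next term joins gqqg and gqq.

gqqggqq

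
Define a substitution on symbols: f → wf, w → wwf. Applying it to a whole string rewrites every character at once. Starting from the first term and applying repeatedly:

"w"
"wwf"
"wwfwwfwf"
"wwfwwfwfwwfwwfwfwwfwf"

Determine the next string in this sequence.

Rewriting the 21 symbols of wwfwwfwfwwfwwfwfwwfwf one by one yields wwf wwf wf wwf wwf wf wwf wf wwf wwf wf wwf wwf wf wwf wf wwf wwf wf wwf wf; concatenated:

wwfwwfwfwwfwwfwfwwfwfwwfwwfwfwwfwwfwfwwfwfwwfwwfwfwwfwf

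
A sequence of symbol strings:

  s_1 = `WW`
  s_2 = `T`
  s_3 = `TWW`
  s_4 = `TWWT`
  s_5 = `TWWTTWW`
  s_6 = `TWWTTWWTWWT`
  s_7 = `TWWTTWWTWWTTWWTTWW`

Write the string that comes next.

TWWTTWWTWWTTWWTTWWTWWTTWWTWWT

This is a Fibonacci-style word recurrence s(k) = s(k−1)·s(k−2): e.g. T·WW = TWW.
The next term joins TWWTTWWTWWTTWWTTWW and TWWTTWWTWWT.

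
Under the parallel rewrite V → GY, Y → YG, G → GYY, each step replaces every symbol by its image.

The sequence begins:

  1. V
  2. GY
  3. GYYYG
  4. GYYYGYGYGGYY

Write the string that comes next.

Expanding GYYYGYGYGGYY: G→GYY, Y→YG, Y→YG, Y→YG, G→GYY, Y→YG, G→GYY, Y→YG, G→GYY, G→GYY, Y→YG, Y→YG. Concatenated: GYY YG YG YG GYY YG GYY YG GYY GYY YG YG.

GYYYGYGYGGYYYGGYYYGGYYGYYYGYG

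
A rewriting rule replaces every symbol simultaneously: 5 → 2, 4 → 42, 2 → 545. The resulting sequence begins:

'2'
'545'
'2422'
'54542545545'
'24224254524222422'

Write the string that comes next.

Rewriting the 17 symbols of 24224254524222422 one by one yields 545 42 545 545 42 545 2 42 2 545 42 545 545 545 42 545 545; concatenated:

545425455454254524225454254554554542545545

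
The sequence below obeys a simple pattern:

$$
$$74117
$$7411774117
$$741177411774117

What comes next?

$$74117741177411774117

Each term is the previous one with 74117 appended.
So the next term is $$741177411774117·74117.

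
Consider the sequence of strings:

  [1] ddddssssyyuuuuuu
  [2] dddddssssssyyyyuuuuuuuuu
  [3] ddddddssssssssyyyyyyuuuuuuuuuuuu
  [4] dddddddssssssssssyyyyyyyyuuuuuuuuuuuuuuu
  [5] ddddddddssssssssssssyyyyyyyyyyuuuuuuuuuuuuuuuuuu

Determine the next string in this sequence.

dddddddddssssssssssssssyyyyyyyyyyyyuuuuuuuuuuuuuuuuuuuuu

Reading off run lengths: d runs 4, 5, 6, 7, 8; s runs 4, 6, 8, 10, 12; y runs 2, 4, 6, 8, 10; u runs 6, 9, 12, 15, 18 — each is linear in n, where the shown terms are n = 2, 3, 4, 5, 6.
For the next term, n = 7, so the run lengths are 9, 14, 12, 21.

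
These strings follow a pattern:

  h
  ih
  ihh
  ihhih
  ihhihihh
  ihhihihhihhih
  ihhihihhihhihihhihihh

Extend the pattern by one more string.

ihhihihhihhihihhihihhihhihihhihhih

Each term (from the third on) is the previous term followed by the one before it: term 3 = ih·h = ihh.
Continuing: ihhihihhihhihihhihihh · ihhihihhihhih gives term 8.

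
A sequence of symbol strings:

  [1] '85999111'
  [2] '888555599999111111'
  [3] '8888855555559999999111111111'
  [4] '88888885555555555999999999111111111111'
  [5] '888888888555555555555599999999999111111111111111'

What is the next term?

8888888888855555555555555559999999999999111111111111111111

The n-th term is 2n-1 8's then 3n-2 5's then 2n+1 9's then 3n 1's (n = 1, 2, …).
Setting n = 6 gives 11, 16, 13, 18 characters in each block.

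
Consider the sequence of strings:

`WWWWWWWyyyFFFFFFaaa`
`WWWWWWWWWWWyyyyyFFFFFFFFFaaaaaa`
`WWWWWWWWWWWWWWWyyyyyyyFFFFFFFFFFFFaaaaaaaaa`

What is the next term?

WWWWWWWWWWWWWWWWWWWyyyyyyyyyFFFFFFFFFFFFFFFaaaaaaaaaaaa

Each string has the form W^{4n+3} y^{2n+1} F^{3n+3} a^{3n} (n = 1, 2, …).
For the next term, n = 4, so the run lengths are 19, 9, 15, 12.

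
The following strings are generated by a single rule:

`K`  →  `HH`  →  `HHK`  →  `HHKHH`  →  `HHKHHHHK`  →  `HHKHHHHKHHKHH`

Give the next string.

This is a Fibonacci-style word recurrence s(k) = s(k−1)·s(k−2): e.g. HH·K = HHK.
Continuing: HHKHHHHKHHKHH · HHKHHHHK gives term 7.

HHKHHHHKHHKHHHHKHHHHK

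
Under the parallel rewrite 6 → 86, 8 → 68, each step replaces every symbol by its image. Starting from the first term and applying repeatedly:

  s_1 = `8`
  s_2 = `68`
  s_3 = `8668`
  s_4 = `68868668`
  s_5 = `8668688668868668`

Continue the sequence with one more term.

Applying the rule to each of the 16 symbols of 8668688668868668 gives the pieces 68 86 86 68 86 68 68 86 86 68 68 86 68 86 86 68, which concatenate to the answer.

68868668866868868668688668868668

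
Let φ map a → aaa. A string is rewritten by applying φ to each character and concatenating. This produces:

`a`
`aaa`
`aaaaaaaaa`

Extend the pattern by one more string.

aaaaaaaaaaaaaaaaaaaaaaaaaaa

Apply φ to aaaaaaaaa symbol by symbol: a→aaa, a→aaa, a→aaa, a→aaa, a→aaa, a→aaa, a→aaa, a→aaa, a→aaa; joined: aaa aaa aaa aaa aaa aaa aaa aaa aaa.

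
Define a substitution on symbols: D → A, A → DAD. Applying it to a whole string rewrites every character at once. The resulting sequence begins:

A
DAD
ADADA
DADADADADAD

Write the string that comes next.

ADADADADADADADADADADA

Rewriting each symbol of DADADADADAD: D→A, A→DAD, D→A, A→DAD, D→A, A→DAD, D→A, A→DAD, D→A, A→DAD, D→A, which concatenates to A DAD A DAD A DAD A DAD A DAD A.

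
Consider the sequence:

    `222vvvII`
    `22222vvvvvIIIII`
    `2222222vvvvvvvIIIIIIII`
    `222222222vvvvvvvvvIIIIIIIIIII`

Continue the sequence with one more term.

Reading off run lengths: 2 runs 3, 5, 7, 9; v runs 3, 5, 7, 9; I runs 2, 5, 8, 11 — each is linear in n (n = 1, 2, …).
Setting n = 5 gives 11, 11, 14 characters in each block.

22222222222vvvvvvvvvvvIIIIIIIIIIIIII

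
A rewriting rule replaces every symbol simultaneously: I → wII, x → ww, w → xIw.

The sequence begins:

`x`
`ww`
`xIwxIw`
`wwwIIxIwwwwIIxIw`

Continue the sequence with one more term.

xIwxIwxIwwIIwIIwwwIIxIwxIwxIwxIwwIIwIIwwwIIxIw

Replace each of the 16 characters of wwwIIxIwwwwIIxIw in place — xIw xIw xIw wII wII ww wII xIw xIw xIw xIw wII wII ww wII xIw — and concatenate.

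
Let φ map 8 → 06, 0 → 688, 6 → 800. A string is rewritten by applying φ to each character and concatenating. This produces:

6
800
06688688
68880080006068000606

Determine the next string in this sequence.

Rewriting the 20 symbols of 68880080006068000606 one by one yields 800 06 06 06 688 688 06 688 688 688 800 688 800 06 688 688 688 800 688 800; concatenated:

8000606066886880668868868880068880006688688688800688800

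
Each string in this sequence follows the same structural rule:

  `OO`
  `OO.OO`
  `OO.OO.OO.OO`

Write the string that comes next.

Each string is two copies of the previous one joined by '.'.
Doubling OO.OO.OO.OO with '.' between the halves:

OO.OO.OO.OO.OO.OO.OO.OO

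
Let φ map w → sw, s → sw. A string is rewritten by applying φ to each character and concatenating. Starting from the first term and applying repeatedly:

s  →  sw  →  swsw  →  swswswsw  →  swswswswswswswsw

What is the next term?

φ(swswswswswswswsw) expands symbol-by-symbol to sw sw sw sw sw sw sw sw sw sw sw sw sw sw sw sw; joining the 16 pieces gives the next term.

swswswswswswswswswswswswswswswsw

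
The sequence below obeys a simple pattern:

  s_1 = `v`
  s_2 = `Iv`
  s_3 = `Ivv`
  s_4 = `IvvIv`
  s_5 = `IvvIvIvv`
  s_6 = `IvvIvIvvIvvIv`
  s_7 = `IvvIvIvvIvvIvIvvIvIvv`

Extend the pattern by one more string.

IvvIvIvvIvvIvIvvIvIvvIvvIvIvvIvvIv

Each term (from the third on) is the previous term followed by the one before it: term 3 = Iv·v = Ivv.
Continuing: IvvIvIvvIvvIvIvvIvIvv · IvvIvIvvIvvIv gives term 8.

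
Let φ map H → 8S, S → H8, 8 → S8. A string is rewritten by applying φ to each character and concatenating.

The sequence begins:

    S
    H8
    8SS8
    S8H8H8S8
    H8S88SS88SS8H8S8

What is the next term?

Applying the rule to each of the 16 symbols of H8S88SS88SS8H8S8 gives the pieces 8S S8 H8 S8 S8 H8 H8 S8 S8 H8 H8 S8 8S S8 H8 S8, which concatenate to the answer.

8SS8H8S8S8H8H8S8S8H8H8S88SS8H8S8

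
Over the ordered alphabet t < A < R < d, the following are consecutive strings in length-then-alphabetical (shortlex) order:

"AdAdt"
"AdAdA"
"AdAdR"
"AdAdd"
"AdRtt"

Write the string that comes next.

AdRtA

The successor of AdRtt increments the rightmost position that isn't already d and resets every position after it to t.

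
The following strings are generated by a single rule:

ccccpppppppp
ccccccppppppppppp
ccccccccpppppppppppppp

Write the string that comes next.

ccccccccccppppppppppppppppp

Reading off run lengths: c runs 4, 6, 8; p runs 8, 11, 14 — each is linear in n, where the shown terms are n = 2, 3, 4.
For the next term, n = 5, so the run lengths are 10, 17.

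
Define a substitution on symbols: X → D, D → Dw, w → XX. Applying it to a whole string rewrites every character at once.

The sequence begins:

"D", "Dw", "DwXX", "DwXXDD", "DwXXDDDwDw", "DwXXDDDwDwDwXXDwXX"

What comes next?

DwXXDDDwDwDwXXDwXXDwXXDDDwXXDD

φ(DwXXDDDwDwDwXXDwXX) expands symbol-by-symbol to Dw XX D D Dw Dw Dw XX Dw XX Dw XX D D Dw XX D D; joining the 18 pieces gives the next term.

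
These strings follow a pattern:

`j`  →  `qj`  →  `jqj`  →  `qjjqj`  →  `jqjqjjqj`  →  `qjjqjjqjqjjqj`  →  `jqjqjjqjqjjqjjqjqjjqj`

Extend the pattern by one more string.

qjjqjjqjqjjqjjqjqjjqjqjjqjjqjqjjqj

Each term (from the third on) is the two preceding terms concatenated in order: term 3 = j·qj = jqj.
So term 8 is qjjqjjqjqjjqj·jqjqjjqjqjjqjjqjqjjqj.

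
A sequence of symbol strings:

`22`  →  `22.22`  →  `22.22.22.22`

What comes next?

22.22.22.22.22.22.22.22

Each string is two copies of the previous one joined by '.'.
One more doubling of 22.22.22.22 gives the answer.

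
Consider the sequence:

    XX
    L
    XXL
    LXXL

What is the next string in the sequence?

From term 3 onward, concatenate the second-to-last term with the last: XX·L = XXL, L·XXL = LXXL, …
So term 5 is XXL·LXXL.

XXLLXXL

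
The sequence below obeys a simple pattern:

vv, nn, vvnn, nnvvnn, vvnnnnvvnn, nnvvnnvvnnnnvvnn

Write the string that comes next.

From term 3 onward, concatenate the second-to-last term with the last: vv·nn = vvnn, nn·vvnn = nnvvnn, …
The next term joins vvnnnnvvnn and nnvvnnvvnnnnvvnn.

vvnnnnvvnnnnvvnnvvnnnnvvnn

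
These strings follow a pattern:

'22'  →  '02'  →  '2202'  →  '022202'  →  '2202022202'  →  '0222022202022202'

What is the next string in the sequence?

22020222020222022202022202

This is a Fibonacci-style word recurrence s(k) = s(k−2)·s(k−1): e.g. 22·02 = 2202.
The next term joins 2202022202 and 0222022202022202.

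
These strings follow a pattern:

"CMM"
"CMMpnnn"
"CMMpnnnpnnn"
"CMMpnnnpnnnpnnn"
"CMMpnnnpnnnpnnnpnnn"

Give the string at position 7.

CMMpnnnpnnnpnnnpnnnpnnnpnnn

Each term is the previous one with pnnn appended.
From CMMpnnnpnnnpnnnpnnn, 2 further steps: CMMpnnnpnnnpnnnpnnn → CMMpnnnpnnnpnnnpnnnpnnn → (answer).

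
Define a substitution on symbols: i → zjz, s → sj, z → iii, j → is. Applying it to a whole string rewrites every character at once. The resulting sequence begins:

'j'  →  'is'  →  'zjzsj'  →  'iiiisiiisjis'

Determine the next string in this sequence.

zjzzjzzjzzjzsjzjzzjzzjzsjiszjzsj

Apply φ to iiiisiiisjis symbol by symbol: i→zjz, i→zjz, i→zjz, i→zjz, s→sj, i→zjz, i→zjz, i→zjz, s→sj, j→is, i→zjz, s→sj; joined: zjz zjz zjz zjz sj zjz zjz zjz sj is zjz sj.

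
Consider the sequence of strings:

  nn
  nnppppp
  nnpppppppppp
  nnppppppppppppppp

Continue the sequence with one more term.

Each term is the previous one with ppppp appended.
Applying this once more to nnppppppppppppppp:

nnpppppppppppppppppppp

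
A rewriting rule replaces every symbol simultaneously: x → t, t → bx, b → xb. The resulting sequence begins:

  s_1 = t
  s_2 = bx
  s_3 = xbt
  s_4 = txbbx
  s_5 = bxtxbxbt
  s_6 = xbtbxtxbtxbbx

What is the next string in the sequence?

Applying the rule to each of the 13 symbols of xbtbxtxbtxbbx gives the pieces t xb bx xb t bx t xb bx t xb xb t, which concatenate to the answer.

txbbxxbtbxtxbbxtxbxbt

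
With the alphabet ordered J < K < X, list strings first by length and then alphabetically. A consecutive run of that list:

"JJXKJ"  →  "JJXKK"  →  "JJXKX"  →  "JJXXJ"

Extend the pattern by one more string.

JJXXK

The successor of JJXXJ increments the rightmost position that isn't already X and resets every position after it to J.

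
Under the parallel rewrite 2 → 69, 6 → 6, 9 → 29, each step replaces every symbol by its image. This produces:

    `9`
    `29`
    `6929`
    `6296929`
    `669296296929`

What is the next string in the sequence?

Expanding 669296296929: 6→6, 6→6, 9→29, 2→69, 9→29, 6→6, 2→69, 9→29, 6→6, 9→29, 2→69, 9→29. Concatenated: 6 6 29 69 29 6 69 29 6 29 69 29.

66296929669296296929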